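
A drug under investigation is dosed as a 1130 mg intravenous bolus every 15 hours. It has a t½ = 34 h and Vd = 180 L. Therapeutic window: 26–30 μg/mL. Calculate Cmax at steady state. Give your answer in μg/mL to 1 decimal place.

τ/t½ = 15/34 ≈ 0.44118, so fraction remaining f = (1/2)^(15/34) ≈ 0.7365.
At steady state, accumulation factor R = 1/(1 − e^(−kτ)) ≈ 3.7951.
Each bolus raises the concentration by D/Vd = 1130/180 ≈ 6.278 μg/mL.
Steady-state peak Cmax,ss = C₀·R ≈ 6.278 × 3.7951 ≈ 23.826 μg/mL.
Peak 23.8 μg/mL vs MTC 30 μg/mL: below toxic threshold.

23.8 μg/mL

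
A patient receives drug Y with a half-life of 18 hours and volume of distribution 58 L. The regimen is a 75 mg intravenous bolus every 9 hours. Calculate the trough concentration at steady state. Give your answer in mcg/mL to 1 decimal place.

3.1 mcg/mL

Over one 9-h interval, 9/18 ≈ 0.5 half-lives elapse, leaving f ≈ 0.7071 of each dose.
At steady state, accumulation factor R = 1/(1 − e^(−kτ)) ≈ 3.4141.
Each bolus raises the concentration by D/Vd = 75/58 ≈ 1.293 mcg/mL.
Cmax,ss = C₀/(1 − f) ≈ 1.293/0.2929 ≈ 4.414 mcg/mL.
Steady-state trough Cmin,ss = Cmax,ss·f ≈ 4.414 × 0.7071 ≈ 3.121 mcg/mL.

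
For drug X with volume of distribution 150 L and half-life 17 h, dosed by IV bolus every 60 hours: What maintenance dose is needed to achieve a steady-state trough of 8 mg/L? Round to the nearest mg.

τ/t½ = 60/17 ≈ 3.5294, so f = (1/2)^(60/17) ≈ 0.086605.
Cmin,ss = (D/Vd)·f/(1−f), so D = Cmin,ss·Vd·(1−f)/f.
D = 8 × 150 × (1−f)/f ≈ 8 × 150 × 10.54668 ≈ 12656.02 mg.

12656 mg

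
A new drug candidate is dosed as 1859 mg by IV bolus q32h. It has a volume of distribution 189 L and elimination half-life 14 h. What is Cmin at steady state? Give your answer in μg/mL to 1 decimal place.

k = ln2/t½ = ln2/14 ≈ 0.049511 h⁻¹; fraction remaining f = e^(−kτ) = e^(−0.049511×32) ≈ 0.2051.
At steady state, accumulation factor R = 1/(1 − e^(−kτ)) ≈ 1.2580.
Single-dose peak C₀ = D/Vd = 1859/189 ≈ 9.836 μg/mL.
Cmax,ss = C₀/(1 − f) ≈ 9.836/0.7949 ≈ 12.374 μg/mL.
Steady-state trough Cmin,ss = Cmax,ss·f ≈ 12.374 × 0.2051 ≈ 2.538 μg/mL.

2.5 μg/mL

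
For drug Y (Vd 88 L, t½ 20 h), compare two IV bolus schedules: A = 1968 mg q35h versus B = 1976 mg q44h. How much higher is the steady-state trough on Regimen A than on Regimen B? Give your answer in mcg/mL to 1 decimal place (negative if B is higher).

Regimen A: f = (1/2)^(35/20) ≈ 0.2973; Cmin,ss = (1968/88)·f/(1−f) ≈ 9.462 mcg/mL.
Regimen B: f = (1/2)^(44/20) ≈ 0.2176; Cmin,ss = (1976/88)·f/(1−f) ≈ 6.245 mcg/mL.
Difference ≈ 9.462 − 6.245 ≈ 3.217 mcg/mL.

3.2 mcg/mL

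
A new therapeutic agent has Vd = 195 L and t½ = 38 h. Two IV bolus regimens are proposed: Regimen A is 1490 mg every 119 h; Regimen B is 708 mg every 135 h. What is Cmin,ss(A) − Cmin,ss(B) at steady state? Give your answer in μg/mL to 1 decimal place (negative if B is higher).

Regimen A: f = (1/2)^(119/38) ≈ 0.1141; Cmin,ss = (1490/195)·f/(1−f) ≈ 0.984 μg/mL.
Regimen B: f = (1/2)^(135/38) ≈ 0.0852; Cmin,ss = (708/195)·f/(1−f) ≈ 0.338 μg/mL.
Difference ≈ 0.984 − 0.338 ≈ 0.646 μg/mL.

0.6 μg/mL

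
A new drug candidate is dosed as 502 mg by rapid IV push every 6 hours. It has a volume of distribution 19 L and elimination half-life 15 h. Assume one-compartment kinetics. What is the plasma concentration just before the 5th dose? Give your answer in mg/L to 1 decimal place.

f = (1/2)^(τ/t½) = (1/2)^(6/15) ≈ 0.7579.
C₀ = D/Vd = 502/19 ≈ 26.421 mg/L.
Before the 5th dose, 4 doses have been given. Superposition: Cmin = C₀·(f + f² + … + f^4).
≈ 26.421 × (0.7579 + 0.5744 + 0.4353 + 0.3299) ≈ 26.421 × 2.0975 ≈ 55.418 mg/L.

55.4 mg/L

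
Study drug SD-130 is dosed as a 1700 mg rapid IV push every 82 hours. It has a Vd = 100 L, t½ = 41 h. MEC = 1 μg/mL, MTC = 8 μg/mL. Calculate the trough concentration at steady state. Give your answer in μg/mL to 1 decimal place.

5.7 μg/mL

The dosing interval is 2 half-lives, so f = 2^(−2) = 0.25.
At steady state, R = 1/(1 − 0.25) = 4/3.
Single-dose peak C₀ = D/Vd = 1700/100 = 17 μg/mL.
Steady-state peak Cmax,ss = C₀·R = 17 × 4/3 ≈ 22.667 μg/mL.
Steady-state trough Cmin,ss = Cmax,ss·f ≈ 22.667 × 0.25 ≈ 5.667 μg/mL.
Trough 5.7 μg/mL vs MEC 1 μg/mL: adequate.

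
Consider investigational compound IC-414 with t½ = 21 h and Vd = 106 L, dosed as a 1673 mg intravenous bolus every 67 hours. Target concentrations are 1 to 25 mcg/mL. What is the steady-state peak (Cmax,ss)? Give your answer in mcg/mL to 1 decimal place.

17.7 mcg/mL

Over one 67-h interval, 67/21 ≈ 3.1905 half-lives elapse, leaving f ≈ 0.1095 of each dose.
Accumulation ratio R = 1/(1 − f) ≈ 1/0.8905 ≈ 1.1230.
Single-dose peak C₀ = D/Vd = 1673/106 ≈ 15.783 mcg/mL.
Steady-state peak Cmax,ss = C₀·R ≈ 15.783 × 1.1230 ≈ 17.724 mcg/mL.
Peak 17.7 mcg/mL vs MTC 25 mcg/mL: below toxic threshold.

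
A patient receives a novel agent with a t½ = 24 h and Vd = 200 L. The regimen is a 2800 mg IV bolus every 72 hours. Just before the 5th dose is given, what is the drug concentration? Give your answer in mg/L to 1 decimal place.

f = (1/2)^(τ/t½) = (1/2)^(72/24) ≈ 0.1250.
C₀ = D/Vd = 2800/200 ≈ 14.000 mg/L.
Before the 5th dose, 4 doses have been given. Superposition: Cmin = C₀·(f + f² + … + f^4).
≈ 14.000 × (0.1250 + 0.0156 + 0.0020 + 0.0002) ≈ 14.000 × 0.1428 ≈ 1.999 mg/L.

2.0 mg/L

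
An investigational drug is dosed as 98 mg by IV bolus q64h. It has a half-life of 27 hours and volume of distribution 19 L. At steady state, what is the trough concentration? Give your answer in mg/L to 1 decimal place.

1.2 mg/L

k = ln2/t½ = ln2/27 ≈ 0.025672 h⁻¹; fraction remaining f = e^(−kτ) = e^(−0.025672×64) ≈ 0.1934.
Single-dose peak C₀ = D/Vd = 98/19 ≈ 5.158 mg/L.
Steady-state trough Cmin,ss = C₀·f/(1−f) ≈ 5.158 × 0.1934/0.8066 ≈ 1.237 mg/L.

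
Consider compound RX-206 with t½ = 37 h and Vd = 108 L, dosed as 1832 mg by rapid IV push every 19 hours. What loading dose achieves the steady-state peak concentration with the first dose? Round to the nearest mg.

f = (1/2)^(19/37) ≈ 0.700514; accumulation ratio R = 1/(1−f) ≈ 3.33905.
Loading dose to hit Cmax,ss on first dose: D_load = D_maint·R ≈ 1832 × 3.33905 ≈ 6117.14 mg.

6117 mg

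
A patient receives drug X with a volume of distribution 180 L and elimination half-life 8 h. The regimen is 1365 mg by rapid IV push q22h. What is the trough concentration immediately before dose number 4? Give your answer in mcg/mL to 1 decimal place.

f = (1/2)^(τ/t½) = (1/2)^(22/8) ≈ 0.1487.
C₀ = D/Vd = 1365/180 ≈ 7.583 mcg/mL.
Before the 4th dose, 3 doses have been given. Superposition: Cmin = C₀·(f + f² + … + f^3).
≈ 7.583 × (0.1487 + 0.0221 + 0.0033) ≈ 7.583 × 0.1741 ≈ 1.320 mcg/mL.

1.3 mcg/mL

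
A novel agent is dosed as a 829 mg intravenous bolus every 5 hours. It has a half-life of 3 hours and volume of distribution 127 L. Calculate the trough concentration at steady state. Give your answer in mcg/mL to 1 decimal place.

τ/t½ = 5/3 ≈ 1.6667, so fraction remaining f = (1/2)^(5/3) ≈ 0.3150.
At steady state, accumulation factor R = 1/(1 − e^(−kτ)) ≈ 1.4599.
Single-dose peak C₀ = D/Vd = 829/127 ≈ 6.528 mcg/mL.
Cmax,ss = C₀/(1 − f) ≈ 6.528/0.6850 ≈ 9.530 mcg/mL.
One interval later, Cmin,ss = Cmax,ss·e^(−kτ) ≈ 9.530 × 0.3150 ≈ 3.002 mcg/mL.

3.0 mcg/mL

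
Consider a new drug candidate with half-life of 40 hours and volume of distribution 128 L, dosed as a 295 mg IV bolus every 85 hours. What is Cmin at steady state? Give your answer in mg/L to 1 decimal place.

0.7 mg/L

Over one 85-h interval, 85/40 ≈ 2.125 half-lives elapse, leaving f ≈ 0.2293 of each dose.
At steady state, accumulation factor R = 1/(1 − e^(−kτ)) ≈ 1.2975.
Single-dose peak C₀ = D/Vd = 295/128 ≈ 2.305 mg/L.
Cmax,ss = C₀/(1 − f) ≈ 2.305/0.7707 ≈ 2.991 mg/L.
Steady-state trough Cmin,ss = Cmax,ss·f ≈ 2.991 × 0.2293 ≈ 0.686 mg/L.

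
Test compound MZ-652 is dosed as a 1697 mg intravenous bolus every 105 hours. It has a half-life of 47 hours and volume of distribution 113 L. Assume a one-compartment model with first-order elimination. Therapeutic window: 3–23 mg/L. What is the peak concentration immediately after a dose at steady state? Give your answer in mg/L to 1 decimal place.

τ/t½ = 105/47 ≈ 2.234, so fraction remaining f = (1/2)^(105/47) ≈ 0.2126.
At steady state, accumulation factor R = 1/(1 − e^(−kτ)) ≈ 1.2700.
Each bolus raises the concentration by D/Vd = 1697/113 ≈ 15.018 mg/L.
Steady-state peak Cmax,ss = C₀·R ≈ 15.018 × 1.2700 ≈ 19.073 mg/L.
Peak 19.1 mg/L vs MTC 23 mg/L: below toxic threshold.

19.1 mg/L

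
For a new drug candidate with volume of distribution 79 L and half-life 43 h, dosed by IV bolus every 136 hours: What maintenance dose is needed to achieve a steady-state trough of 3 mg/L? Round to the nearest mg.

τ/t½ = 136/43 ≈ 3.1628, so f = (1/2)^(136/43) ≈ 0.111662.
Cmin,ss = (D/Vd)·f/(1−f), so D = Cmin,ss·Vd·(1−f)/f.
D = 3 × 79 × (1−f)/f ≈ 3 × 79 × 7.95560 ≈ 1885.48 mg.

1885 mg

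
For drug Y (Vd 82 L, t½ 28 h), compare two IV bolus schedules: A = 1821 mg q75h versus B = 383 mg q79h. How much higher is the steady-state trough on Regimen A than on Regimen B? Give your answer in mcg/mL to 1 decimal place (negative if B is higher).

Regimen A: f = (1/2)^(75/28) ≈ 0.1562; Cmin,ss = (1821/82)·f/(1−f) ≈ 4.111 mcg/mL.
Regimen B: f = (1/2)^(79/28) ≈ 0.1415; Cmin,ss = (383/82)·f/(1−f) ≈ 0.770 mcg/mL.
Difference ≈ 4.111 − 0.770 ≈ 3.341 mcg/mL.

3.3 mcg/mL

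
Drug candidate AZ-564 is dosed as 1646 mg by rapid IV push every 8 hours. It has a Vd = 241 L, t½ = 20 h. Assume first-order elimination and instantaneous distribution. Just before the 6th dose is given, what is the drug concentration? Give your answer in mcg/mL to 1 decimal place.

16.0 mcg/mL

f = (1/2)^(τ/t½) = (1/2)^(8/20) ≈ 0.7579.
C₀ = D/Vd = 1646/241 ≈ 6.830 mcg/mL.
Before the 6th dose, 5 doses have been given. Superposition: Cmin = C₀·(f + f² + … + f^5).
≈ 6.830 × (0.7579 + 0.5744 + 0.4353 + 0.3299 + 0.2501) ≈ 6.830 × 2.3476 ≈ 16.034 mcg/mL.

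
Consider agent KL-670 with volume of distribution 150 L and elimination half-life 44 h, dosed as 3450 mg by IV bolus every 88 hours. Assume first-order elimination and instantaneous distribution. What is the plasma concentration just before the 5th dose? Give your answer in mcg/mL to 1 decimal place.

f = (1/2)^(τ/t½) = (1/2)^(88/44) ≈ 0.2500.
C₀ = D/Vd = 3450/150 ≈ 23.000 mcg/mL.
Before the 5th dose, 4 doses have been given. Superposition: Cmin = C₀·(f + f² + … + f^4).
≈ 23.000 × (0.2500 + 0.0625 + 0.0156 + 0.0039) ≈ 23.000 × 0.3320 ≈ 7.636 mcg/mL.

7.6 mcg/mL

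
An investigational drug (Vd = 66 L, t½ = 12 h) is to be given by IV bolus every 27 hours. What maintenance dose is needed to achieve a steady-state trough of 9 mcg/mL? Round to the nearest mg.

τ/t½ = 27/12 ≈ 2.25, so f = (1/2)^(27/12) ≈ 0.210224.
Cmin,ss = (D/Vd)·f/(1−f), so D = Cmin,ss·Vd·(1−f)/f.
D = 9 × 66 × (1−f)/f ≈ 9 × 66 × 3.75683 ≈ 2231.56 mg.

2232 mg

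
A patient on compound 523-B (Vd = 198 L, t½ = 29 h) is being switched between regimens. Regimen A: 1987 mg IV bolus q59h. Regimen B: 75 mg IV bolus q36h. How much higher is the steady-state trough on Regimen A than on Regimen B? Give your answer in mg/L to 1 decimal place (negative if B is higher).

Regimen A: f = (1/2)^(59/29) ≈ 0.2441; Cmin,ss = (1987/198)·f/(1−f) ≈ 3.241 mg/L.
Regimen B: f = (1/2)^(36/29) ≈ 0.4230; Cmin,ss = (75/198)·f/(1−f) ≈ 0.278 mg/L.
Difference ≈ 3.241 − 0.278 ≈ 2.963 mg/L.

3.0 mg/L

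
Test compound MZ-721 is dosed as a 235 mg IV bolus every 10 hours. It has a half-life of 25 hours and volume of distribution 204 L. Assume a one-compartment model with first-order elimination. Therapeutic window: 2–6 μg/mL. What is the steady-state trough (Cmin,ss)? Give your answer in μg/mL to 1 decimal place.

3.6 μg/mL

Over one 10-h interval, 10/25 ≈ 0.4 half-lives elapse, leaving f ≈ 0.7579 of each dose.
Accumulation ratio R = 1/(1 − f) ≈ 1/0.2421 ≈ 4.1305.
Each bolus raises the concentration by D/Vd = 235/204 ≈ 1.152 μg/mL.
Cmax,ss = C₀/(1 − f) ≈ 1.152/0.2421 ≈ 4.758 μg/mL.
Steady-state trough Cmin,ss = Cmax,ss·f ≈ 4.758 × 0.7579 ≈ 3.606 μg/mL.
Trough 3.6 μg/mL vs MEC 2 μg/mL: adequate.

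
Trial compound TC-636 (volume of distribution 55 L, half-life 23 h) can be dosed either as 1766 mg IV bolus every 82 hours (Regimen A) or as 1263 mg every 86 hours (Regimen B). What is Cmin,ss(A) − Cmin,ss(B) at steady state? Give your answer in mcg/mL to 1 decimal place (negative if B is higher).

Regimen A: f = (1/2)^(82/23) ≈ 0.0845; Cmin,ss = (1766/55)·f/(1−f) ≈ 2.964 mcg/mL.
Regimen B: f = (1/2)^(86/23) ≈ 0.0749; Cmin,ss = (1263/55)·f/(1−f) ≈ 1.859 mcg/mL.
Difference ≈ 2.964 − 1.859 ≈ 1.105 mcg/mL.

1.1 mcg/mL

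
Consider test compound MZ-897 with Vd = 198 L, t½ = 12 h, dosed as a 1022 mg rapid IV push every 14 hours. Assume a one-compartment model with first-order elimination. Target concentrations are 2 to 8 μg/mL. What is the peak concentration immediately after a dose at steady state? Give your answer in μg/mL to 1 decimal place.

Over one 14-h interval, 14/12 ≈ 1.1667 half-lives elapse, leaving f ≈ 0.4454 of each dose.
At steady state, accumulation factor R = 1/(1 − e^(−kτ)) ≈ 1.8031.
Each bolus raises the concentration by D/Vd = 1022/198 ≈ 5.162 μg/mL.
Cmax,ss = C₀/(1 − f) ≈ 5.162/0.5546 ≈ 9.308 μg/mL.
Peak 9.3 μg/mL vs MTC 8 μg/mL: exceeds toxic threshold.

9.3 μg/mL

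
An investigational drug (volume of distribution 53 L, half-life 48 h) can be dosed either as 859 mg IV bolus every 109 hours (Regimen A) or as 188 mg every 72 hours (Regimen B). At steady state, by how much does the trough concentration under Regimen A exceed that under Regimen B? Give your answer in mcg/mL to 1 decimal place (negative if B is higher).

2.3 mcg/mL

Regimen A: f = (1/2)^(109/48) ≈ 0.2072; Cmin,ss = (859/53)·f/(1−f) ≈ 4.236 mcg/mL.
Regimen B: f = (1/2)^(72/48) ≈ 0.3536; Cmin,ss = (188/53)·f/(1−f) ≈ 1.940 mcg/mL.
Difference ≈ 4.236 − 1.940 ≈ 2.296 mcg/mL.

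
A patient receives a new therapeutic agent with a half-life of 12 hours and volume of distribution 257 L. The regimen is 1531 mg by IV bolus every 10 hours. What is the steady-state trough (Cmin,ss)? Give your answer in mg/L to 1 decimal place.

7.6 mg/L

k = ln2/t½ = ln2/12 ≈ 0.057762 h⁻¹; fraction remaining f = e^(−kτ) = e^(−0.057762×10) ≈ 0.5612.
Each bolus raises the concentration by D/Vd = 1531/257 ≈ 5.957 mg/L.
Steady-state trough Cmin,ss = C₀·f/(1−f) ≈ 5.957 × 0.5612/0.4388 ≈ 7.619 mg/L.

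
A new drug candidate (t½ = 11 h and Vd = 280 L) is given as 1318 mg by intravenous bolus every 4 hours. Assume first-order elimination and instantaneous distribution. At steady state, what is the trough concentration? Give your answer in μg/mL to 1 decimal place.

16.4 μg/mL

τ/t½ = 4/11 ≈ 0.36364, so fraction remaining f = (1/2)^(4/11) ≈ 0.7772.
At steady state, accumulation factor R = 1/(1 − e^(−kτ)) ≈ 4.4883.
Single-dose peak C₀ = D/Vd = 1318/280 ≈ 4.707 μg/mL.
Cmax,ss = C₀/(1 − f) ≈ 4.707/0.2228 ≈ 21.127 μg/mL.
Steady-state trough Cmin,ss = Cmax,ss·f ≈ 21.127 × 0.7772 ≈ 16.420 μg/mL.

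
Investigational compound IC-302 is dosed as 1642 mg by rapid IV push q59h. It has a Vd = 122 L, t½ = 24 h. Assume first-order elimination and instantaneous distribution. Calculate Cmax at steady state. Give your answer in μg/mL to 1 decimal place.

16.5 μg/mL

Over one 59-h interval, 59/24 ≈ 2.4583 half-lives elapse, leaving f ≈ 0.1820 of each dose.
Accumulation ratio R = 1/(1 − f) ≈ 1/0.8180 ≈ 1.2225.
Single-dose peak C₀ = D/Vd = 1642/122 ≈ 13.459 μg/mL.
Steady-state peak Cmax,ss = C₀·R ≈ 13.459 × 1.2225 ≈ 16.454 μg/mL.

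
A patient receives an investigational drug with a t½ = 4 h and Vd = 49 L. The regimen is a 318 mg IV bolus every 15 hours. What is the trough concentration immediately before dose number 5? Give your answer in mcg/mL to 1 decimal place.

0.5 mcg/mL

f = (1/2)^(τ/t½) = (1/2)^(15/4) ≈ 0.0743.
C₀ = D/Vd = 318/49 ≈ 6.490 mcg/mL.
Before the 5th dose, 4 doses have been given. Superposition: Cmin = C₀·(f + f² + … + f^4).
≈ 6.490 × (0.0743 + 0.0055 + 0.0004 + 0.0000) ≈ 6.490 × 0.0802 ≈ 0.520 mcg/mL.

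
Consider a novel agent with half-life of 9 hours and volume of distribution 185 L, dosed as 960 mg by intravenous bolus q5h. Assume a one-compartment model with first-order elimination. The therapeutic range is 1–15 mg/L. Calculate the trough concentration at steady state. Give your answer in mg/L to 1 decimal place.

k = ln2/t½ = ln2/9 ≈ 0.077016 h⁻¹; fraction remaining f = e^(−kτ) = e^(−0.077016×5) ≈ 0.6804.
Each bolus raises the concentration by D/Vd = 960/185 ≈ 5.189 mg/L.
Steady-state trough Cmin,ss = C₀·f/(1−f) ≈ 5.189 × 0.6804/0.3196 ≈ 11.047 mg/L.
Trough 11.0 mg/L vs MEC 1 mg/L: adequate.

11.0 mg/L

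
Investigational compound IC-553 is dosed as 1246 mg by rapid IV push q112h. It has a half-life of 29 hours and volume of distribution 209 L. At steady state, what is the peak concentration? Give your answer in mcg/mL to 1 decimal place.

6.4 mcg/mL

k = ln2/t½ = ln2/29 ≈ 0.023902 h⁻¹; fraction remaining f = e^(−kτ) = e^(−0.023902×112) ≈ 0.0688.
At steady state, accumulation factor R = 1/(1 − e^(−kτ)) ≈ 1.0739.
Each bolus raises the concentration by D/Vd = 1246/209 ≈ 5.962 mcg/mL.
Cmax,ss = C₀/(1 − f) ≈ 5.962/0.9312 ≈ 6.402 mcg/mL.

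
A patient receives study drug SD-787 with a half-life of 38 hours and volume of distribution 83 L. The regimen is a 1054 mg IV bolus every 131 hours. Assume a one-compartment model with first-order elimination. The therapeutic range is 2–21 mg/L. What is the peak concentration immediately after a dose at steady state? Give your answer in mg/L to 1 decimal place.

14.0 mg/L

k = ln2/t½ = ln2/38 ≈ 0.018241 h⁻¹; fraction remaining f = e^(−kτ) = e^(−0.018241×131) ≈ 0.0917.
Accumulation ratio R = 1/(1 − f) ≈ 1/0.9083 ≈ 1.1010.
Single-dose peak C₀ = D/Vd = 1054/83 ≈ 12.699 mg/L.
Steady-state peak Cmax,ss = C₀·R ≈ 12.699 × 1.1010 ≈ 13.982 mg/L.
Peak 14.0 mg/L vs MTC 21 mg/L: below toxic threshold.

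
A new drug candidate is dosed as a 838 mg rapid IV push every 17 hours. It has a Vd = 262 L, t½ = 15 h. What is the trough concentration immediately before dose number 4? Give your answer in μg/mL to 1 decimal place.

f = (1/2)^(τ/t½) = (1/2)^(17/15) ≈ 0.4559.
C₀ = D/Vd = 838/262 ≈ 3.198 μg/mL.
Before the 4th dose, 3 doses have been given. Superposition: Cmin = C₀·(f + f² + … + f^3).
≈ 3.198 × (0.4559 + 0.2078 + 0.0948) ≈ 3.198 × 0.7585 ≈ 2.426 μg/mL.

2.4 μg/mL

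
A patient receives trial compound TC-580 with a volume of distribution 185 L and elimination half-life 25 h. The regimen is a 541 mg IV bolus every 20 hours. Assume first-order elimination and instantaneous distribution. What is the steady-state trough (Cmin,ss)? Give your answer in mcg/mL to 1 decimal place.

τ/t½ = 20/25 ≈ 0.8, so fraction remaining f = (1/2)^(20/25) ≈ 0.5743.
Each bolus raises the concentration by D/Vd = 541/185 ≈ 2.924 mcg/mL.
Steady-state trough Cmin,ss = C₀·f/(1−f) ≈ 2.924 × 0.5743/0.4257 ≈ 3.945 mcg/mL.

3.9 mcg/mL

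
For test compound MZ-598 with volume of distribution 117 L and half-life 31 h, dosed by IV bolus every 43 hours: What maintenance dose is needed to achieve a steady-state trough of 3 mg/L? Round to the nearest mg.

567 mg

τ/t½ = 43/31 ≈ 1.3871, so f = (1/2)^(43/31) ≈ 0.382333.
Cmin,ss = (D/Vd)·f/(1−f), so D = Cmin,ss·Vd·(1−f)/f.
D = 3 × 117 × (1−f)/f ≈ 3 × 117 × 1.61552 ≈ 567.05 mg.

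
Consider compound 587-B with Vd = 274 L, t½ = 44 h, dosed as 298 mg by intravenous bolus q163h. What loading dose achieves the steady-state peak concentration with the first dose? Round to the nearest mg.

323 mg

f = (1/2)^(163/44) ≈ 0.076704; accumulation ratio R = 1/(1−f) ≈ 1.08308.
Loading dose to hit Cmax,ss on first dose: D_load = D_maint·R ≈ 298 × 1.08308 ≈ 322.76 mg.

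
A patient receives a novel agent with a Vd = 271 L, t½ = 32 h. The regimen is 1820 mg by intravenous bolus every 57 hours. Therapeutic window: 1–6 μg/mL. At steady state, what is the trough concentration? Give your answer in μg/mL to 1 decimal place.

2.8 μg/mL

k = ln2/t½ = ln2/32 ≈ 0.021661 h⁻¹; fraction remaining f = e^(−kτ) = e^(−0.021661×57) ≈ 0.2909.
At steady state, accumulation factor R = 1/(1 − e^(−kτ)) ≈ 1.4102.
Single-dose peak C₀ = D/Vd = 1820/271 ≈ 6.716 μg/mL.
Cmax,ss = C₀/(1 − f) ≈ 6.716/0.7091 ≈ 9.471 μg/mL.
Steady-state trough Cmin,ss = Cmax,ss·f ≈ 9.471 × 0.2909 ≈ 2.755 μg/mL.
Trough 2.8 μg/mL vs MEC 1 μg/mL: adequate.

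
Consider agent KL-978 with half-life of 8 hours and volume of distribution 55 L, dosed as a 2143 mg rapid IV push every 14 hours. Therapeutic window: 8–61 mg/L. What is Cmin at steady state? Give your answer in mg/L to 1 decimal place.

k = ln2/t½ = ln2/8 ≈ 0.086643 h⁻¹; fraction remaining f = e^(−kτ) = e^(−0.086643×14) ≈ 0.2973.
At steady state, accumulation factor R = 1/(1 − e^(−kτ)) ≈ 1.4231.
Single-dose peak C₀ = D/Vd = 2143/55 ≈ 38.964 mg/L.
Steady-state peak Cmax,ss = C₀·R ≈ 38.964 × 1.4231 ≈ 55.450 mg/L.
Steady-state trough Cmin,ss = Cmax,ss·f ≈ 55.450 × 0.2973 ≈ 16.485 mg/L.
Trough 16.5 mg/L vs MEC 8 mg/L: adequate.

16.5 mg/L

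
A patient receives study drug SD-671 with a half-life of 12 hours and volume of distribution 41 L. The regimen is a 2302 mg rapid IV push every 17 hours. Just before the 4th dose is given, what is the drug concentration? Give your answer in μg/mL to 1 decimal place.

31.9 μg/mL

f = (1/2)^(τ/t½) = (1/2)^(17/12) ≈ 0.3746.
C₀ = D/Vd = 2302/41 ≈ 56.146 μg/mL.
Before the 4th dose, 3 doses have been given. Superposition: Cmin = C₀·(f + f² + … + f^3).
≈ 56.146 × (0.3746 + 0.1403 + 0.0526) ≈ 56.146 × 0.5675 ≈ 31.863 μg/mL.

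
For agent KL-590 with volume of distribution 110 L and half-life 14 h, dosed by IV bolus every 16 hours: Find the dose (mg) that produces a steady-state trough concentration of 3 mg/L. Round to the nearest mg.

399 mg

τ/t½ = 16/14 ≈ 1.1429, so f = (1/2)^(16/14) ≈ 0.452862.
Cmin,ss = (D/Vd)·f/(1−f), so D = Cmin,ss·Vd·(1−f)/f.
D = 3 × 110 × (1−f)/f ≈ 3 × 110 × 1.20818 ≈ 398.70 mg.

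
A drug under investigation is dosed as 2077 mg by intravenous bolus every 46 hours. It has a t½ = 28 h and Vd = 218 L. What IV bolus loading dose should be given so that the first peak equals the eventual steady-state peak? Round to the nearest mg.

3055 mg

f = (1/2)^(46/28) ≈ 0.320222; accumulation ratio R = 1/(1−f) ≈ 1.47107.
Loading dose to hit Cmax,ss on first dose: D_load = D_maint·R ≈ 2077 × 1.47107 ≈ 3055.41 mg.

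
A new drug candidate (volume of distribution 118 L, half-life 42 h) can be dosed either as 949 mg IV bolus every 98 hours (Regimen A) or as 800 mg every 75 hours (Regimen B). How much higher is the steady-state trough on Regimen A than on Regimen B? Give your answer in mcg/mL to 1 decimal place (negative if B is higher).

Regimen A: f = (1/2)^(98/42) ≈ 0.1984; Cmin,ss = (949/118)·f/(1−f) ≈ 1.991 mcg/mL.
Regimen B: f = (1/2)^(75/42) ≈ 0.2900; Cmin,ss = (800/118)·f/(1−f) ≈ 2.769 mcg/mL.
Difference ≈ 1.991 − 2.769 ≈ -0.778 mcg/mL.

-0.8 mcg/mL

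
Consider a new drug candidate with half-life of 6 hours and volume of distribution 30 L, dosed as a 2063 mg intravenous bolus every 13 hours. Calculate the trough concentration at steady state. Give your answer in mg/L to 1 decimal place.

19.7 mg/L

τ/t½ = 13/6 ≈ 2.1667, so fraction remaining f = (1/2)^(13/6) ≈ 0.2227.
At steady state, accumulation factor R = 1/(1 − e^(−kτ)) ≈ 1.2865.
Single-dose peak C₀ = D/Vd = 2063/30 ≈ 68.767 mg/L.
Steady-state peak Cmax,ss = C₀·R ≈ 68.767 × 1.2865 ≈ 88.469 mg/L.
One interval later, Cmin,ss = Cmax,ss·e^(−kτ) ≈ 88.469 × 0.2227 ≈ 19.702 mg/L.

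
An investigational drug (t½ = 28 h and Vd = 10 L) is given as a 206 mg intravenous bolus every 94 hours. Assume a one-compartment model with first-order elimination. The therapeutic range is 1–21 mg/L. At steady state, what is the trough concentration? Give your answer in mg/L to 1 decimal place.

2.2 mg/L

k = ln2/t½ = ln2/28 ≈ 0.024755 h⁻¹; fraction remaining f = e^(−kτ) = e^(−0.024755×94) ≈ 0.0976.
Accumulation ratio R = 1/(1 − f) ≈ 1/0.9024 ≈ 1.1082.
Single-dose peak C₀ = D/Vd = 206/10 ≈ 20.600 mg/L.
Cmax,ss = C₀/(1 − f) ≈ 20.600/0.9024 ≈ 22.828 mg/L.
One interval later, Cmin,ss = Cmax,ss·e^(−kτ) ≈ 22.828 × 0.0976 ≈ 2.228 mg/L.
Trough 2.2 mg/L vs MEC 1 mg/L: adequate.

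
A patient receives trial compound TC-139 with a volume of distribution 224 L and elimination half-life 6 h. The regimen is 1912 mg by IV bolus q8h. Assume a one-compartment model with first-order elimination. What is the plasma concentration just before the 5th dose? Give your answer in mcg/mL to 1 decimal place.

f = (1/2)^(τ/t½) = (1/2)^(8/6) ≈ 0.3969.
C₀ = D/Vd = 1912/224 ≈ 8.536 mcg/mL.
Before the 5th dose, 4 doses have been given. Superposition: Cmin = C₀·(f + f² + … + f^4).
≈ 8.536 × (0.3969 + 0.1575 + 0.0625 + 0.0248) ≈ 8.536 × 0.6417 ≈ 5.478 mcg/mL.

5.5 mcg/mL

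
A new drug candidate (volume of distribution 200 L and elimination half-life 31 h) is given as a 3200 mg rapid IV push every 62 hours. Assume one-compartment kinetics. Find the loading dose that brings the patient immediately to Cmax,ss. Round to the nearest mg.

4267 mg

f = (1/2)^(62/31) ≈ 0.250000; accumulation ratio R = 1/(1−f) ≈ 1.33333.
Loading dose to hit Cmax,ss on first dose: D_load = D_maint·R ≈ 3200 × 1.33333 ≈ 4266.66 mg.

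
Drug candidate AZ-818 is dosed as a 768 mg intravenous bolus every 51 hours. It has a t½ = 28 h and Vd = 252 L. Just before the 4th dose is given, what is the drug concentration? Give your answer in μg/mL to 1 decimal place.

1.2 μg/mL

f = (1/2)^(τ/t½) = (1/2)^(51/28) ≈ 0.2829.
C₀ = D/Vd = 768/252 ≈ 3.048 μg/mL.
Before the 4th dose, 3 doses have been given. Superposition: Cmin = C₀·(f + f² + … + f^3).
≈ 3.048 × (0.2829 + 0.0800 + 0.0226) ≈ 3.048 × 0.3855 ≈ 1.175 μg/mL.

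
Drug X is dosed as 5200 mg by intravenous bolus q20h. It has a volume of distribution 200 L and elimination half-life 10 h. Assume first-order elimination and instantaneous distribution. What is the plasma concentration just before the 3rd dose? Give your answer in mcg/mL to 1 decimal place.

f = (1/2)^(τ/t½) = (1/2)^(20/10) ≈ 0.2500.
C₀ = D/Vd = 5200/200 ≈ 26.000 mcg/mL.
Before the 3rd dose, 2 doses have been given. Superposition: Cmin = C₀·(f + f²).
≈ 26.000 × (0.2500 + 0.0625) ≈ 26.000 × 0.3125 ≈ 8.125 mcg/mL.

8.1 mcg/mL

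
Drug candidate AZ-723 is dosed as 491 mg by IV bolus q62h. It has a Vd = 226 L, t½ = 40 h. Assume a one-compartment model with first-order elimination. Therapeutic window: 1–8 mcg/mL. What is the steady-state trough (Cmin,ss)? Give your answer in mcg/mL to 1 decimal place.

1.1 mcg/mL

Over one 62-h interval, 62/40 ≈ 1.55 half-lives elapse, leaving f ≈ 0.3415 of each dose.
At steady state, accumulation factor R = 1/(1 − e^(−kτ)) ≈ 1.5186.
Each bolus raises the concentration by D/Vd = 491/226 ≈ 2.173 mcg/mL.
Cmax,ss = C₀/(1 − f) ≈ 2.173/0.6585 ≈ 3.300 mcg/mL.
Steady-state trough Cmin,ss = Cmax,ss·f ≈ 3.300 × 0.3415 ≈ 1.127 mcg/mL.
Trough 1.1 mcg/mL vs MEC 1 mcg/mL: adequate.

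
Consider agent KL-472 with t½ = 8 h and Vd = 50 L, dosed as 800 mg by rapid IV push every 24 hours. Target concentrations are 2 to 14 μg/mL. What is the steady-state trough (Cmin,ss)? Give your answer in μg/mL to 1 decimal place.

2.3 μg/mL

τ = 24 h = 3 half-lives, so f = (1/2)^3 = 0.125.
At steady state, R = 1/(1 − 0.125) = 8/7.
Single-dose peak C₀ = D/Vd = 800/50 = 16 μg/mL.
Steady-state peak Cmax,ss = C₀·R = 16 × 8/7 ≈ 18.286 μg/mL.
Steady-state trough Cmin,ss = Cmax,ss·f ≈ 18.286 × 0.125 ≈ 2.286 μg/mL.
Trough 2.3 μg/mL vs MEC 2 μg/mL: adequate.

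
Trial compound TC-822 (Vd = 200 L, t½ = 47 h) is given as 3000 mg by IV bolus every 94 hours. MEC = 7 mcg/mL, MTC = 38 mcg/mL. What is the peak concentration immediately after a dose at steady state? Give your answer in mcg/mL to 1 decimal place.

20.0 mcg/mL

τ = 94 h = 2 half-lives, so f = (1/2)^2 = 0.25.
At steady state, R = 1/(1 − 0.25) = 4/3.
Single-dose peak C₀ = D/Vd = 3000/200 = 15 mcg/mL.
Steady-state peak Cmax,ss = C₀·R = 15 × 4/3 ≈ 20.000 mcg/mL.
Peak 20.0 mcg/mL vs MTC 38 mcg/mL: below toxic threshold.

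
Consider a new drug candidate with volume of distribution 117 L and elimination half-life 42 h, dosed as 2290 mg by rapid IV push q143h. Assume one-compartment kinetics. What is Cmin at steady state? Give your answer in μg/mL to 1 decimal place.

2.0 μg/mL

k = ln2/t½ = ln2/42 ≈ 0.016504 h⁻¹; fraction remaining f = e^(−kτ) = e^(−0.016504×143) ≈ 0.0944.
Each bolus raises the concentration by D/Vd = 2290/117 ≈ 19.573 μg/mL.
Steady-state trough Cmin,ss = C₀·f/(1−f) ≈ 19.573 × 0.0944/0.9056 ≈ 2.040 μg/mL.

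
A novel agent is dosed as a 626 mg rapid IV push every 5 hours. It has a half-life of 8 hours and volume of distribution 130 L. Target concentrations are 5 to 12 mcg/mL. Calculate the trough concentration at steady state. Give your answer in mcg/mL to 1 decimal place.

τ/t½ = 5/8 ≈ 0.625, so fraction remaining f = (1/2)^(5/8) ≈ 0.6484.
At steady state, accumulation factor R = 1/(1 − e^(−kτ)) ≈ 2.8441.
Each bolus raises the concentration by D/Vd = 626/130 ≈ 4.815 mcg/mL.
Steady-state peak Cmax,ss = C₀·R ≈ 4.815 × 2.8441 ≈ 13.694 mcg/mL.
Steady-state trough Cmin,ss = Cmax,ss·f ≈ 13.694 × 0.6484 ≈ 8.879 mcg/mL.
Trough 8.9 mcg/mL vs MEC 5 mcg/mL: adequate.

8.9 mcg/mL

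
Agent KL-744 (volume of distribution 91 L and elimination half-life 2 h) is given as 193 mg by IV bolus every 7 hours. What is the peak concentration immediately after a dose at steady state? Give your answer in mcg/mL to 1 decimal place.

2.3 mcg/mL

k = ln2/t½ = ln2/2 ≈ 0.346574 h⁻¹; fraction remaining f = e^(−kτ) = e^(−0.346574×7) ≈ 0.0884.
Accumulation ratio R = 1/(1 − f) ≈ 1/0.9116 ≈ 1.0970.
Each bolus raises the concentration by D/Vd = 193/91 ≈ 2.121 mcg/mL.
Steady-state peak Cmax,ss = C₀·R ≈ 2.121 × 1.0970 ≈ 2.327 mcg/mL.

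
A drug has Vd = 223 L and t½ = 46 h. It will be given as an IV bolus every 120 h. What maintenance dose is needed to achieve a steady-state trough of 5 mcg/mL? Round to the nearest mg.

5686 mg

τ/t½ = 120/46 ≈ 2.6087, so f = (1/2)^(120/46) ≈ 0.163947.
Cmin,ss = (D/Vd)·f/(1−f), so D = Cmin,ss·Vd·(1−f)/f.
D = 5 × 223 × (1−f)/f ≈ 5 × 223 × 5.09953 ≈ 5685.98 mg.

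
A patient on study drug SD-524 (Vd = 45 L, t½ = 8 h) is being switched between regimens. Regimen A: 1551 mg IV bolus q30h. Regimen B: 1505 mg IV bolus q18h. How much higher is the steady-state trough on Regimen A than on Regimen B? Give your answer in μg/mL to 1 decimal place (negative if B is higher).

-6.1 μg/mL

Regimen A: f = (1/2)^(30/8) ≈ 0.0743; Cmin,ss = (1551/45)·f/(1−f) ≈ 2.766 μg/mL.
Regimen B: f = (1/2)^(18/8) ≈ 0.2102; Cmin,ss = (1505/45)·f/(1−f) ≈ 8.901 μg/mL.
Difference ≈ 2.766 − 8.901 ≈ -6.135 μg/mL.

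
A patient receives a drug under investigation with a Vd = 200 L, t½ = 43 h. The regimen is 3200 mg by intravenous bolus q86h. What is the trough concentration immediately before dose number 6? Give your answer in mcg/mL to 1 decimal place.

f = (1/2)^(τ/t½) = (1/2)^(86/43) ≈ 0.2500.
C₀ = D/Vd = 3200/200 ≈ 16.000 mcg/mL.
Before the 6th dose, 5 doses have been given. Superposition: Cmin = C₀·(f + f² + … + f^5).
≈ 16.000 × (0.2500 + 0.0625 + 0.0156 + 0.0039 + 0.0010) ≈ 16.000 × 0.3330 ≈ 5.328 mcg/mL.

5.3 mcg/mL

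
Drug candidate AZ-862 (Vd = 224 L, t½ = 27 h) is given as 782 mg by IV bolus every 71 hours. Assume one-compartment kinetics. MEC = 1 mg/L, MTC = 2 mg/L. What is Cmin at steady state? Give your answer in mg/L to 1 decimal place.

0.7 mg/L

k = ln2/t½ = ln2/27 ≈ 0.025672 h⁻¹; fraction remaining f = e^(−kτ) = e^(−0.025672×71) ≈ 0.1616.
Accumulation ratio R = 1/(1 − f) ≈ 1/0.8384 ≈ 1.1927.
Single-dose peak C₀ = D/Vd = 782/224 ≈ 3.491 mg/L.
Steady-state peak Cmax,ss = C₀·R ≈ 3.491 × 1.1927 ≈ 4.164 mg/L.
One interval later, Cmin,ss = Cmax,ss·e^(−kτ) ≈ 4.164 × 0.1616 ≈ 0.673 mg/L.
Trough 0.7 mg/L vs MEC 1 mg/L: subtherapeutic.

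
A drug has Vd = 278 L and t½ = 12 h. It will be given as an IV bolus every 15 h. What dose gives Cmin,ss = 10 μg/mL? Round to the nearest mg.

τ/t½ = 15/12 ≈ 1.25, so f = (1/2)^(15/12) ≈ 0.420448.
Cmin,ss = (D/Vd)·f/(1−f), so D = Cmin,ss·Vd·(1−f)/f.
D = 10 × 278 × (1−f)/f ≈ 10 × 278 × 1.37842 ≈ 3832.01 mg.

3832 mg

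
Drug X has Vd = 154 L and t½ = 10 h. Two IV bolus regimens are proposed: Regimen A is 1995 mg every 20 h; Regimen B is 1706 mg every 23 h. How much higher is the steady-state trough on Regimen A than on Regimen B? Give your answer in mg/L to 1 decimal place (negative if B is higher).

1.5 mg/L

Regimen A: f = (1/2)^(20/10) ≈ 0.2500; Cmin,ss = (1995/154)·f/(1−f) ≈ 4.318 mg/L.
Regimen B: f = (1/2)^(23/10) ≈ 0.2031; Cmin,ss = (1706/154)·f/(1−f) ≈ 2.823 mg/L.
Difference ≈ 4.318 − 2.823 ≈ 1.495 mg/L.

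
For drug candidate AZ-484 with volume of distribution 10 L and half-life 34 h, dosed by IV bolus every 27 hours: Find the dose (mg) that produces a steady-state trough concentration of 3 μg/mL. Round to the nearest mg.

22 mg

τ/t½ = 27/34 ≈ 0.79412, so f = (1/2)^(27/34) ≈ 0.576696.
Cmin,ss = (D/Vd)·f/(1−f), so D = Cmin,ss·Vd·(1−f)/f.
D = 3 × 10 × (1−f)/f ≈ 3 × 10 × 0.73402 ≈ 22.02 mg.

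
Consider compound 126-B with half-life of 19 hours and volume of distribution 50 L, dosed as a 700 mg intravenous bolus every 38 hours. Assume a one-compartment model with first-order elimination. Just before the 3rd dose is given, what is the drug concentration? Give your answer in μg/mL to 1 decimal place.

f = (1/2)^(τ/t½) = (1/2)^(38/19) ≈ 0.2500.
C₀ = D/Vd = 700/50 ≈ 14.000 μg/mL.
Before the 3rd dose, 2 doses have been given. Superposition: Cmin = C₀·(f + f²).
≈ 14.000 × (0.2500 + 0.0625) ≈ 14.000 × 0.3125 ≈ 4.375 μg/mL.

4.4 μg/mL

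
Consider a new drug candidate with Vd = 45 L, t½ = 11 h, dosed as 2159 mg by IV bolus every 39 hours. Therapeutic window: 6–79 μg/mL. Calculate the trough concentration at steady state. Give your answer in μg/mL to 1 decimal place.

τ/t½ = 39/11 ≈ 3.5455, so fraction remaining f = (1/2)^(39/11) ≈ 0.0856.
Each bolus raises the concentration by D/Vd = 2159/45 ≈ 47.978 μg/mL.
Steady-state trough Cmin,ss = C₀·f/(1−f) ≈ 47.978 × 0.0856/0.9144 ≈ 4.491 μg/mL.
Trough 4.5 μg/mL vs MEC 6 μg/mL: subtherapeutic.

4.5 μg/mL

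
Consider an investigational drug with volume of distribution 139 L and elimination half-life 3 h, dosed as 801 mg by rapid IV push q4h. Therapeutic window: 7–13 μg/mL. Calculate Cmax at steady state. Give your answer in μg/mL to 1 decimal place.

9.6 μg/mL

Over one 4-h interval, 4/3 ≈ 1.3333 half-lives elapse, leaving f ≈ 0.3969 of each dose.
Accumulation ratio R = 1/(1 − f) ≈ 1/0.6031 ≈ 1.6581.
Single-dose peak C₀ = D/Vd = 801/139 ≈ 5.763 μg/mL.
Steady-state peak Cmax,ss = C₀·R ≈ 5.763 × 1.6581 ≈ 9.556 μg/mL.
Peak 9.6 μg/mL vs MTC 13 μg/mL: below toxic threshold.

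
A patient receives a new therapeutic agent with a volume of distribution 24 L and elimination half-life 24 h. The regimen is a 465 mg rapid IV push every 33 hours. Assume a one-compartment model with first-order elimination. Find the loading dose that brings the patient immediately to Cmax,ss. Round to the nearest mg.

f = (1/2)^(33/24) ≈ 0.385553; accumulation ratio R = 1/(1−f) ≈ 1.62748.
Loading dose to hit Cmax,ss on first dose: D_load = D_maint·R ≈ 465 × 1.62748 ≈ 756.78 mg.

757 mg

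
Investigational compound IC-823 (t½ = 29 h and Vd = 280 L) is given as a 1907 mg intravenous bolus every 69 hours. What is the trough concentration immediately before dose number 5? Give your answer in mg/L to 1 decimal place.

f = (1/2)^(τ/t½) = (1/2)^(69/29) ≈ 0.1922.
C₀ = D/Vd = 1907/280 ≈ 6.811 mg/L.
Before the 5th dose, 4 doses have been given. Superposition: Cmin = C₀·(f + f² + … + f^4).
≈ 6.811 × (0.1922 + 0.0369 + 0.0071 + 0.0014) ≈ 6.811 × 0.2376 ≈ 1.618 mg/L.

1.6 mg/L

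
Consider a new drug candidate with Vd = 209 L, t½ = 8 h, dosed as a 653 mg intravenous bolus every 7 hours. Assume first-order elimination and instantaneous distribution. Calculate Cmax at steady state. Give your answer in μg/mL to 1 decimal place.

τ/t½ = 7/8 ≈ 0.875, so fraction remaining f = (1/2)^(7/8) ≈ 0.5453.
At steady state, accumulation factor R = 1/(1 − e^(−kτ)) ≈ 2.1993.
Single-dose peak C₀ = D/Vd = 653/209 ≈ 3.124 μg/mL.
Steady-state peak Cmax,ss = C₀·R ≈ 3.124 × 2.1993 ≈ 6.871 μg/mL.

6.9 μg/mL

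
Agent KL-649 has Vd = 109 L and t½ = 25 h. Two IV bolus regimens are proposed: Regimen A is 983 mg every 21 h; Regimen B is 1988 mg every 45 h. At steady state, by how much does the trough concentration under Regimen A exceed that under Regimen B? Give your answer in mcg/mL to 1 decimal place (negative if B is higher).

4.1 mcg/mL

Regimen A: f = (1/2)^(21/25) ≈ 0.5586; Cmin,ss = (983/109)·f/(1−f) ≈ 11.413 mcg/mL.
Regimen B: f = (1/2)^(45/25) ≈ 0.2872; Cmin,ss = (1988/109)·f/(1−f) ≈ 7.349 mcg/mL.
Difference ≈ 11.413 − 7.349 ≈ 4.064 mcg/mL.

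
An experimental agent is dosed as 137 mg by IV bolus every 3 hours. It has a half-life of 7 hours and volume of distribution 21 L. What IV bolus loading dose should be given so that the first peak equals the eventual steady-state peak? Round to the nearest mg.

533 mg

f = (1/2)^(3/7) ≈ 0.742997; accumulation ratio R = 1/(1−f) ≈ 3.89101.
Loading dose to hit Cmax,ss on first dose: D_load = D_maint·R ≈ 137 × 3.89101 ≈ 533.07 mg.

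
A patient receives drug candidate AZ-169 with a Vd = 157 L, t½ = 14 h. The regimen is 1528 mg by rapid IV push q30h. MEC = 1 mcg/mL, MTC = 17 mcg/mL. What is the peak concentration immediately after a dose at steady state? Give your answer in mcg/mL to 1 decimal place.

12.6 mcg/mL

τ/t½ = 30/14 ≈ 2.1429, so fraction remaining f = (1/2)^(30/14) ≈ 0.2264.
At steady state, accumulation factor R = 1/(1 − e^(−kτ)) ≈ 1.2927.
Single-dose peak C₀ = D/Vd = 1528/157 ≈ 9.732 mcg/mL.
Steady-state peak Cmax,ss = C₀·R ≈ 9.732 × 1.2927 ≈ 12.581 mcg/mL.
Peak 12.6 mcg/mL vs MTC 17 mcg/mL: below toxic threshold.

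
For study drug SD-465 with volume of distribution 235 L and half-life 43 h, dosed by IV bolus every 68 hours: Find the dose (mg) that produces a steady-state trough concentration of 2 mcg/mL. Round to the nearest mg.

τ/t½ = 68/43 ≈ 1.5814, so f = (1/2)^(68/43) ≈ 0.334159.
Cmin,ss = (D/Vd)·f/(1−f), so D = Cmin,ss·Vd·(1−f)/f.
D = 2 × 235 × (1−f)/f ≈ 2 × 235 × 1.99259 ≈ 936.52 mg.

937 mg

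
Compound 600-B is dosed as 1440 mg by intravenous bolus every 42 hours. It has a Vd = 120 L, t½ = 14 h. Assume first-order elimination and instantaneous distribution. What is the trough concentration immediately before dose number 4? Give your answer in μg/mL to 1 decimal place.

f = (1/2)^(τ/t½) = (1/2)^(42/14) ≈ 0.1250.
C₀ = D/Vd = 1440/120 ≈ 12.000 μg/mL.
Before the 4th dose, 3 doses have been given. Superposition: Cmin = C₀·(f + f² + … + f^3).
≈ 12.000 × (0.1250 + 0.0156 + 0.0020) ≈ 12.000 × 0.1426 ≈ 1.711 μg/mL.

1.7 μg/mL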